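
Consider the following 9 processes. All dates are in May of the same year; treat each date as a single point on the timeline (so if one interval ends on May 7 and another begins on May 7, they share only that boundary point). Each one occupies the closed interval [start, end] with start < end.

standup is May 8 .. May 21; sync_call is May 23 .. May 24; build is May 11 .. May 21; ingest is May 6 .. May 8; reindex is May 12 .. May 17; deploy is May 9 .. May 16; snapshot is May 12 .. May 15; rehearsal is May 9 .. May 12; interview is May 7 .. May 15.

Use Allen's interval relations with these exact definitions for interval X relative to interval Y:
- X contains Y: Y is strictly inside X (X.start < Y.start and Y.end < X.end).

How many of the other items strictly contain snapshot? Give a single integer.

Target snapshot = [May 12, May 15].
build [May 11, May 21] → contains → counts.
deploy [May 9, May 16] → contains → counts.
ingest [May 6, May 8] → before → no.
interview [May 7, May 15] → finished-by → no.
rehearsal [May 9, May 12] → meets → no.
reindex [May 12, May 17] → started-by → no.
standup [May 8, May 21] → contains → counts.
sync_call [May 23, May 24] → after → no.
Total: 3.

3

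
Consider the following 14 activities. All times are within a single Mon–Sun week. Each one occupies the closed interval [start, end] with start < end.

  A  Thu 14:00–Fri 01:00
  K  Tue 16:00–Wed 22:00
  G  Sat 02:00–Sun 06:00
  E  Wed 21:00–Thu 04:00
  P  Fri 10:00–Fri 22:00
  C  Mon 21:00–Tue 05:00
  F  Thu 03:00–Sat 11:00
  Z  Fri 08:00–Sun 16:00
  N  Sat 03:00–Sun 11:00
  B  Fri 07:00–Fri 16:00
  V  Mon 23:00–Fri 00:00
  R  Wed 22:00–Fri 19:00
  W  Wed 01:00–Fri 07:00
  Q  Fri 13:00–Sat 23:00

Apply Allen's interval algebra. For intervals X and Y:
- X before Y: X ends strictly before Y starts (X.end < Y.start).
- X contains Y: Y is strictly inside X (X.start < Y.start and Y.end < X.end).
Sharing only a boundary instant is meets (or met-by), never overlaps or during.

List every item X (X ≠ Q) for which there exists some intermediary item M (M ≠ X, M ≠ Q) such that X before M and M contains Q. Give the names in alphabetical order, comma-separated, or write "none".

Target Q = [Fri 13:00, Sat 23:00].
Intermediaries M with M contains Q: Z.
Via Z — items with X before Z: A, C, E, K, V, W.
Union: A, C, E, K, V, W.

A, C, E, K, V, W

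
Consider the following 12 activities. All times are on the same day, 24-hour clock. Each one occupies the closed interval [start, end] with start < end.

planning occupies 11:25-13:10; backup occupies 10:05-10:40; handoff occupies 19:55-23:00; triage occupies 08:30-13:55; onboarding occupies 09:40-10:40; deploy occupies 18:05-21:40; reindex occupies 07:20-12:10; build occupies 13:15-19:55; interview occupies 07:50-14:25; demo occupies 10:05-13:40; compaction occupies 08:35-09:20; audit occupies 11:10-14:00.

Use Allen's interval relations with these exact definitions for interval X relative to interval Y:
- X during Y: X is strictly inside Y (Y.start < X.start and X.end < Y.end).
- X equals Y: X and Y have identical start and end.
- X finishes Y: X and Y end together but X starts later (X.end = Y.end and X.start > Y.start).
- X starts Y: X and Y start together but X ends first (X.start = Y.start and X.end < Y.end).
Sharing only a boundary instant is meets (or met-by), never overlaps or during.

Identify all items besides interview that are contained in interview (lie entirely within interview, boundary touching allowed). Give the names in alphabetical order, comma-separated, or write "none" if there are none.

Target interview = [07:50, 14:25].
audit [11:10, 14:00] → during → yes.
backup [10:05, 10:40] → during → yes.
build [13:15, 19:55] → overlapped-by → no.
compaction [08:35, 09:20] → during → yes.
demo [10:05, 13:40] → during → yes.
deploy [18:05, 21:40] → after → no.
handoff [19:55, 23:00] → after → no.
onboarding [09:40, 10:40] → during → yes.
planning [11:25, 13:10] → during → yes.
reindex [07:20, 12:10] → overlaps → no.
triage [08:30, 13:55] → during → yes.
Result: audit, backup, compaction, demo, onboarding, planning, triage.

audit, backup, compaction, demo, onboarding, planning, triage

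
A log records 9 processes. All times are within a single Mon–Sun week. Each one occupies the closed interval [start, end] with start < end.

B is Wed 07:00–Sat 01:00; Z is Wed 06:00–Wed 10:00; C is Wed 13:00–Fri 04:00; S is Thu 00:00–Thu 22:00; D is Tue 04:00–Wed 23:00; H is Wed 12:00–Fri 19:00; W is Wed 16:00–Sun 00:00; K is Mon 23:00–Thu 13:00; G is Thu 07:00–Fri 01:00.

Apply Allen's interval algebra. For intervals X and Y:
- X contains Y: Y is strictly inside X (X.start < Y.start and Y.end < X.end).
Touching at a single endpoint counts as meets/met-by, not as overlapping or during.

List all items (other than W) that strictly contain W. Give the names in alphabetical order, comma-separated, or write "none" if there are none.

none

Target W = [Wed 16:00, Sun 00:00].
B [Wed 07:00, Sat 01:00] → overlaps → no.
C [Wed 13:00, Fri 04:00] → overlaps → no.
D [Tue 04:00, Wed 23:00] → overlaps → no.
G [Thu 07:00, Fri 01:00] → during → no.
H [Wed 12:00, Fri 19:00] → overlaps → no.
K [Mon 23:00, Thu 13:00] → overlaps → no.
S [Thu 00:00, Thu 22:00] → during → no.
Z [Wed 06:00, Wed 10:00] → before → no.
Result: none.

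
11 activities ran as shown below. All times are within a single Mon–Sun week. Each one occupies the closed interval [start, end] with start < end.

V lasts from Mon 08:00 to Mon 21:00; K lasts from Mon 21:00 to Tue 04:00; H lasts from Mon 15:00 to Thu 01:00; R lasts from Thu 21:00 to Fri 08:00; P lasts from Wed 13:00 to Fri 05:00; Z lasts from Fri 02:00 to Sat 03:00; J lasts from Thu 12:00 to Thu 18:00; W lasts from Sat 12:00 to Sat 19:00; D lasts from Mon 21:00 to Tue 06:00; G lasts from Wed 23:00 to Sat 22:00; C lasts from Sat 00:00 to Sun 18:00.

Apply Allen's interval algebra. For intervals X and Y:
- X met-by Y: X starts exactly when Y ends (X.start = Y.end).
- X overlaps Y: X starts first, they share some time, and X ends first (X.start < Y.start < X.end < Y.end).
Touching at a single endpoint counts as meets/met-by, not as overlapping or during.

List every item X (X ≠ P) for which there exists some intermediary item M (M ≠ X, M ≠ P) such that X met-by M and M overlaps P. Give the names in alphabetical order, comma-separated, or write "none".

none

Target P = [Wed 13:00, Fri 05:00].
Intermediaries M with M overlaps P: H.
Via H — items with X met-by H: none.
Union: none.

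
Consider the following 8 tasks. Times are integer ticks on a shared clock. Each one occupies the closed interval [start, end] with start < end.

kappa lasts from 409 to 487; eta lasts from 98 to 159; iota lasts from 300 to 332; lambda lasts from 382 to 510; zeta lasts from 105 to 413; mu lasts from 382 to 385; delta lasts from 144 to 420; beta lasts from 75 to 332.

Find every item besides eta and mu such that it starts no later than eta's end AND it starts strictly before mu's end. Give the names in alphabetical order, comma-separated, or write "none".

beta, delta, zeta

Conditions: its start is no later than eta's end (X.start <= 159) AND its start is strictly before mu's end (X.start < 385).
beta: start 75 <= 159? ✓; start 75 < 385? ✓ → yes.
delta: start 144 <= 159? ✓; start 144 < 385? ✓ → yes.
iota: start 300 <= 159? ✗; start 300 < 385? ✓ → no.
kappa: start 409 <= 159? ✗; start 409 < 385? ✗ → no.
lambda: start 382 <= 159? ✗; start 382 < 385? ✓ → no.
zeta: start 105 <= 159? ✓; start 105 < 385? ✓ → yes.
Result: beta, delta, zeta.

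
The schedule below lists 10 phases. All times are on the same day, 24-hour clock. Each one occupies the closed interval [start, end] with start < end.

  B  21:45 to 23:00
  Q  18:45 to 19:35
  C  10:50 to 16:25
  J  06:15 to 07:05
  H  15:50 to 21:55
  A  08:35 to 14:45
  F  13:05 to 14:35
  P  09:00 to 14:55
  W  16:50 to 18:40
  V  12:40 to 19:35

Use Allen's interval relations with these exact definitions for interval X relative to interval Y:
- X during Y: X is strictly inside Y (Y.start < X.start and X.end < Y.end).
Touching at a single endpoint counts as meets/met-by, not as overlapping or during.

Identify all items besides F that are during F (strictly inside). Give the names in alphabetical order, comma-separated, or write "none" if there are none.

Target F = [13:05, 14:35].
A [08:35, 14:45] → contains → no.
B [21:45, 23:00] → after → no.
C [10:50, 16:25] → contains → no.
H [15:50, 21:55] → after → no.
J [06:15, 07:05] → before → no.
P [09:00, 14:55] → contains → no.
Q [18:45, 19:35] → after → no.
V [12:40, 19:35] → contains → no.
W [16:50, 18:40] → after → no.
Result: none.

none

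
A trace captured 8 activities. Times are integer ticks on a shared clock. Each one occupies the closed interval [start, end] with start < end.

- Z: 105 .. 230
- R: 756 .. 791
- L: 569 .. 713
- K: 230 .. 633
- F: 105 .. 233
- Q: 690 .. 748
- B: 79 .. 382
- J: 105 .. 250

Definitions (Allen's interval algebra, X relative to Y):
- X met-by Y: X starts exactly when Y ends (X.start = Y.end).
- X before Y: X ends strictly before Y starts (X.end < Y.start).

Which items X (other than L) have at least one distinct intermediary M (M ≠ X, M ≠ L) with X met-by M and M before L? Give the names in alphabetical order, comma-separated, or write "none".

Target L = [569, 713].
Intermediaries M with M before L: B, F, J, Z.
Via B — items with X met-by B: none.
Via F — items with X met-by F: none.
Via J — items with X met-by J: none.
Via Z — items with X met-by Z: K.
Union: K.

K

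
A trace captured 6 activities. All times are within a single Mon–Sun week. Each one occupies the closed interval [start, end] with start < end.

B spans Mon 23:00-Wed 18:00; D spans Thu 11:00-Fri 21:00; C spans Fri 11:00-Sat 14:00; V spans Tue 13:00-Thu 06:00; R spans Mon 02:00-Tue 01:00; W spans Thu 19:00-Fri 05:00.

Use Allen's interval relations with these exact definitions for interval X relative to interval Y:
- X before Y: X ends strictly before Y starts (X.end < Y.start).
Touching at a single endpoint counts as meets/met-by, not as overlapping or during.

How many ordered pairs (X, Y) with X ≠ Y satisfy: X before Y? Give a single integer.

11

Checking all 30 ordered pairs for relation 'before'; matching pairs in alphabetical order:
(B, C): B before C ✓
(B, D): B before D ✓
(B, W): B before W ✓
(R, C): R before C ✓
(R, D): R before D ✓
(R, V): R before V ✓
(R, W): R before W ✓
(V, C): V before C ✓
(V, D): V before D ✓
(V, W): V before W ✓
(W, C): W before C ✓
Count: 11.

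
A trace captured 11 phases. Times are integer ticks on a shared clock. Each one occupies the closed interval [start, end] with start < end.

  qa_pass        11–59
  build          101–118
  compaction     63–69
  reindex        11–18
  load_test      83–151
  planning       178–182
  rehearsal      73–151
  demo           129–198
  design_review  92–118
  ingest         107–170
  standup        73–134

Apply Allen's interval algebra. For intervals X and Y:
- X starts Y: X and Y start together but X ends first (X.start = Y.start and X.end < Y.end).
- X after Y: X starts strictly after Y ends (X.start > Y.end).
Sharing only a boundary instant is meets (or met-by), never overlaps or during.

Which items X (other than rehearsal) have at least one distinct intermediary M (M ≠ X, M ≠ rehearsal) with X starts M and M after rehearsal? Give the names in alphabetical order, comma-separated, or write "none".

none

Target rehearsal = [73, 151].
Intermediaries M with M after rehearsal: planning.
Via planning — items with X starts planning: none.
Union: none.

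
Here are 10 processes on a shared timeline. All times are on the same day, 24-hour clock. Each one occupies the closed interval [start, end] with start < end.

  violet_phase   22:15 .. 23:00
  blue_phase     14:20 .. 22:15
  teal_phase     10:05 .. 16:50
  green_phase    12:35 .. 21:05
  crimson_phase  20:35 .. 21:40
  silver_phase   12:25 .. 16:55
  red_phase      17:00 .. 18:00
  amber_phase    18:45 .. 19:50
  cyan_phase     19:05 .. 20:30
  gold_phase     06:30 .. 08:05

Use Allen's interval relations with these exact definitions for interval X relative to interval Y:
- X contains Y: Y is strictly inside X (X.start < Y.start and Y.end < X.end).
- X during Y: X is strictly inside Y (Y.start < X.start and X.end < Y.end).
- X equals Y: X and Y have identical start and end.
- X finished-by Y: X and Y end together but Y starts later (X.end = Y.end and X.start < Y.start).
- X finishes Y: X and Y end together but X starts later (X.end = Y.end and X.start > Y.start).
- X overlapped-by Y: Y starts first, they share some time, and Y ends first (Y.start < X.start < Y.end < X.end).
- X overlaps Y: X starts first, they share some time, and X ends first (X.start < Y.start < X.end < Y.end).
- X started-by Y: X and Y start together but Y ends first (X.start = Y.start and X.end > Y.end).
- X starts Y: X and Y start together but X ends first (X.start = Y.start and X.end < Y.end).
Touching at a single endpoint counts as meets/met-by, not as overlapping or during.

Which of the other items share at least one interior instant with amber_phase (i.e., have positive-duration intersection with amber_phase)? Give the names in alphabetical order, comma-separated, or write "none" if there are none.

Target amber_phase = [18:45, 19:50].
blue_phase [14:20, 22:15] → contains → yes.
crimson_phase [20:35, 21:40] → after → no.
cyan_phase [19:05, 20:30] → overlapped-by → yes.
gold_phase [06:30, 08:05] → before → no.
green_phase [12:35, 21:05] → contains → yes.
red_phase [17:00, 18:00] → before → no.
silver_phase [12:25, 16:55] → before → no.
teal_phase [10:05, 16:50] → before → no.
violet_phase [22:15, 23:00] → after → no.
Result: blue_phase, cyan_phase, green_phase.

blue_phase, cyan_phase, green_phase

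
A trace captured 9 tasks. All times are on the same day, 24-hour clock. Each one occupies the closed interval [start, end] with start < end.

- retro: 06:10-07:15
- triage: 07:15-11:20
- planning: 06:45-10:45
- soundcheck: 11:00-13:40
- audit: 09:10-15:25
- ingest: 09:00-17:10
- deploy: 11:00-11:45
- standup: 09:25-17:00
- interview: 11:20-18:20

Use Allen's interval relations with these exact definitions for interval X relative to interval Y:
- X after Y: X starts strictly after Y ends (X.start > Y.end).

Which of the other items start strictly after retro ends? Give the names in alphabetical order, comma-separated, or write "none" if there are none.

Target retro = [06:10, 07:15].
audit [09:10, 15:25] → after → yes.
deploy [11:00, 11:45] → after → yes.
ingest [09:00, 17:10] → after → yes.
interview [11:20, 18:20] → after → yes.
planning [06:45, 10:45] → overlapped-by → no.
soundcheck [11:00, 13:40] → after → yes.
standup [09:25, 17:00] → after → yes.
triage [07:15, 11:20] → met-by → no.
Result: audit, deploy, ingest, interview, soundcheck, standup.

audit, deploy, ingest, interview, soundcheck, standup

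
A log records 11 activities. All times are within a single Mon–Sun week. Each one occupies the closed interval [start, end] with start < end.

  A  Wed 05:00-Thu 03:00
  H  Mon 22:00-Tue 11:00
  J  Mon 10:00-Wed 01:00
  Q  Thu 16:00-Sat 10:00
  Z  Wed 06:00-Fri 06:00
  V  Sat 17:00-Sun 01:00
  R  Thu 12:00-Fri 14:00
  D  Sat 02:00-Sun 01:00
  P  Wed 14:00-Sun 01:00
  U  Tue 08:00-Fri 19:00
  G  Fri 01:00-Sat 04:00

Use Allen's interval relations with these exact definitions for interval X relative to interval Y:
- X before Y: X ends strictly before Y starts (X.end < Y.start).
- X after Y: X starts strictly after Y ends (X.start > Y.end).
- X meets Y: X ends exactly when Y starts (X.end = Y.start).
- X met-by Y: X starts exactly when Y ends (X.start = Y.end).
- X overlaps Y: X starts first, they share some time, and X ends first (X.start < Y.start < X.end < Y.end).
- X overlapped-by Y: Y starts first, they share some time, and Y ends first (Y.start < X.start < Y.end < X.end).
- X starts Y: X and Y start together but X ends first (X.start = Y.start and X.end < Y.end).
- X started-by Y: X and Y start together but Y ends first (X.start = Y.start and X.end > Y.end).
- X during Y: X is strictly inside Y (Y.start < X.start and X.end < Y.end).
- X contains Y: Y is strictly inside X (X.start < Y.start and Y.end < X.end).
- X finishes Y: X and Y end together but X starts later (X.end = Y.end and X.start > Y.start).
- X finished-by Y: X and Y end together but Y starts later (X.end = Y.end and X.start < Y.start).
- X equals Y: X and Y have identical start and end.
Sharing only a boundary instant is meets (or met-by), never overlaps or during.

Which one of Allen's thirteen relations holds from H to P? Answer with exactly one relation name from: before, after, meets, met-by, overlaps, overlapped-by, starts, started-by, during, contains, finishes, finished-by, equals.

H = [Mon 22:00, Tue 11:00]; P = [Wed 14:00, Sun 01:00].
Compare endpoints: H.start < P.start, H.start < P.end, H.end < P.start, H.end < P.end.
That pattern is 'before'.

before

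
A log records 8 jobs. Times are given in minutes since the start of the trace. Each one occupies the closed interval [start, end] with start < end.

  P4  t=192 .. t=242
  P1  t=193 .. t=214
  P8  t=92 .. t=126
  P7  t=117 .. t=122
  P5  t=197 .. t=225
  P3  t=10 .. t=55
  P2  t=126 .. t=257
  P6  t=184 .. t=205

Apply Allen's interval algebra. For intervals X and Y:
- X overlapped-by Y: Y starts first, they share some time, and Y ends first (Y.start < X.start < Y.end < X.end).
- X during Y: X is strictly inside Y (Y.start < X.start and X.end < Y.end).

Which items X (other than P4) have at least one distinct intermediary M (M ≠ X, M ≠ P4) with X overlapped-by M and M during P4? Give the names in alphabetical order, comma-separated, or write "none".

Target P4 = [t=192, t=242].
Intermediaries M with M during P4: P1, P5.
Via P1 — items with X overlapped-by P1: P5.
Via P5 — items with X overlapped-by P5: none.
Union: P5.

P5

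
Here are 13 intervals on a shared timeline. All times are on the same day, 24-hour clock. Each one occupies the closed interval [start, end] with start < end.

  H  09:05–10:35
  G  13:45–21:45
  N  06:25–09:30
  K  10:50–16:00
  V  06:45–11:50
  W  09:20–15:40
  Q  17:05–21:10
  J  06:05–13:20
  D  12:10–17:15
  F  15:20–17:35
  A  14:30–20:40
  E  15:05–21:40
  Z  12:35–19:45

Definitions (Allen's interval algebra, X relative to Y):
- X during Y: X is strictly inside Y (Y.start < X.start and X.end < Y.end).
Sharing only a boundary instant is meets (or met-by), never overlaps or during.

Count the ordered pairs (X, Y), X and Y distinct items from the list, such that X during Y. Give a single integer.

Checking all 156 ordered pairs for relation 'during'; matching pairs in alphabetical order:
(A, G): A during G ✓
(E, G): E during G ✓
(F, A): F during A ✓
(F, E): F during E ✓
(F, G): F during G ✓
(F, Z): F during Z ✓
(H, J): H during J ✓
(H, V): H during V ✓
(N, J): N during J ✓
(Q, E): Q during E ✓
(Q, G): Q during G ✓
(V, J): V during J ✓
Count: 12.

12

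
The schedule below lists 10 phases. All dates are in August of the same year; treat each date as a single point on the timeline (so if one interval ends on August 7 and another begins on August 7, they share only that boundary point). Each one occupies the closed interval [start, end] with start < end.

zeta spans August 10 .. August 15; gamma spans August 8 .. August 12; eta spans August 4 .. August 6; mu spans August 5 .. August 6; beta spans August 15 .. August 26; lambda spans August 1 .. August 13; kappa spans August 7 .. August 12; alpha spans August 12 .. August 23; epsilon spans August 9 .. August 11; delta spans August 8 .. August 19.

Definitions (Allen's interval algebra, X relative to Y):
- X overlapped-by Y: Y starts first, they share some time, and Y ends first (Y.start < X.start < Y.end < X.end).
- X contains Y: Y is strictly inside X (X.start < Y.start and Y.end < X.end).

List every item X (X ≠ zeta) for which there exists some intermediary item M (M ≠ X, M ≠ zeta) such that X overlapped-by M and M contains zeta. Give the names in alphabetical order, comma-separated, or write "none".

Target zeta = [August 10, August 15].
Intermediaries M with M contains zeta: delta.
Via delta — items with X overlapped-by delta: alpha, beta.
Union: alpha, beta.

alpha, beta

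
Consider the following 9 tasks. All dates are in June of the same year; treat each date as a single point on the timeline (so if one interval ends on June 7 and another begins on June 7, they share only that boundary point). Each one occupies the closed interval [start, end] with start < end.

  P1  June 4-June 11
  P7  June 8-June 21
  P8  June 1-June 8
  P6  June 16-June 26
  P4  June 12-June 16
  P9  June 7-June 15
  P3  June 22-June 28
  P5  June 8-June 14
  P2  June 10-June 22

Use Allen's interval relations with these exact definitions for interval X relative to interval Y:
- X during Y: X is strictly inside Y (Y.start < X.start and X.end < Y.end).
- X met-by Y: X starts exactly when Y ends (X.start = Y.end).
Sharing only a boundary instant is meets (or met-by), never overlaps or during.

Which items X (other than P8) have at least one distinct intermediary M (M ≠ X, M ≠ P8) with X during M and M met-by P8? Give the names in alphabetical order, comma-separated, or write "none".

Target P8 = [June 1, June 8].
Intermediaries M with M met-by P8: P5, P7.
Via P5 — items with X during P5: none.
Via P7 — items with X during P7: P4.
Union: P4.

P4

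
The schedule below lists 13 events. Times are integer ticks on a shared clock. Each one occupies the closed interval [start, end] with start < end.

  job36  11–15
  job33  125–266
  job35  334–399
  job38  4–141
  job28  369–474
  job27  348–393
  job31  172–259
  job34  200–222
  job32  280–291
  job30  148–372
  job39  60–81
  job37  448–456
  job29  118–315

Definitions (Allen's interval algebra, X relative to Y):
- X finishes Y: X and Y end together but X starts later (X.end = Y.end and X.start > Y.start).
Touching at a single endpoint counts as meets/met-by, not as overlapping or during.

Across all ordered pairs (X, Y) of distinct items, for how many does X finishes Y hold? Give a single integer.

0

Checking all 156 ordered pairs for relation 'finishes'; matching pairs in alphabetical order:
No pair satisfies it.
Count: 0.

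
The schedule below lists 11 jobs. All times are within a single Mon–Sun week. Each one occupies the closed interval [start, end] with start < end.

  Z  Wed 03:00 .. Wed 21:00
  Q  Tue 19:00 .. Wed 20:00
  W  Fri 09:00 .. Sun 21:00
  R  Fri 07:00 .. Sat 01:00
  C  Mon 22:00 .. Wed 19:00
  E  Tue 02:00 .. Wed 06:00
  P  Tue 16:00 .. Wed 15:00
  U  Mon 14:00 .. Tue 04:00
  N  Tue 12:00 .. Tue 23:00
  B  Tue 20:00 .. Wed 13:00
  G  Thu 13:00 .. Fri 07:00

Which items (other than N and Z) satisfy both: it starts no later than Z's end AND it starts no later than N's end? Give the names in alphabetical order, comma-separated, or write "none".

Conditions: its start is no later than Z's end (X.start <= Wed 21:00) AND its start is no later than N's end (X.start <= Tue 23:00).
B: start Tue 20:00 <= Wed 21:00? ✓; start Tue 20:00 <= Tue 23:00? ✓ → yes.
C: start Mon 22:00 <= Wed 21:00? ✓; start Mon 22:00 <= Tue 23:00? ✓ → yes.
E: start Tue 02:00 <= Wed 21:00? ✓; start Tue 02:00 <= Tue 23:00? ✓ → yes.
G: start Thu 13:00 <= Wed 21:00? ✗; start Thu 13:00 <= Tue 23:00? ✗ → no.
P: start Tue 16:00 <= Wed 21:00? ✓; start Tue 16:00 <= Tue 23:00? ✓ → yes.
Q: start Tue 19:00 <= Wed 21:00? ✓; start Tue 19:00 <= Tue 23:00? ✓ → yes.
R: start Fri 07:00 <= Wed 21:00? ✗; start Fri 07:00 <= Tue 23:00? ✗ → no.
U: start Mon 14:00 <= Wed 21:00? ✓; start Mon 14:00 <= Tue 23:00? ✓ → yes.
W: start Fri 09:00 <= Wed 21:00? ✗; start Fri 09:00 <= Tue 23:00? ✗ → no.
Result: B, C, E, P, Q, U.

B, C, E, P, Q, U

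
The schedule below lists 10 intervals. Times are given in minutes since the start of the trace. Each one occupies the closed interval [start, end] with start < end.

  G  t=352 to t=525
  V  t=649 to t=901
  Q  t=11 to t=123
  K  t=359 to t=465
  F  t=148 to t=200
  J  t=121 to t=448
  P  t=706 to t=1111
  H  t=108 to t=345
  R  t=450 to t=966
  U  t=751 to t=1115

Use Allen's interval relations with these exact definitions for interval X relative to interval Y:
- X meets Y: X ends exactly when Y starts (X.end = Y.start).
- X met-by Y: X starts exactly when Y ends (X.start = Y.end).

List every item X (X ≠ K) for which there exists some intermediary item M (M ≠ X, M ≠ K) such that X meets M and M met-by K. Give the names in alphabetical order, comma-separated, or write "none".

none

Target K = [t=359, t=465].
Intermediaries M with M met-by K: none.
Union: none.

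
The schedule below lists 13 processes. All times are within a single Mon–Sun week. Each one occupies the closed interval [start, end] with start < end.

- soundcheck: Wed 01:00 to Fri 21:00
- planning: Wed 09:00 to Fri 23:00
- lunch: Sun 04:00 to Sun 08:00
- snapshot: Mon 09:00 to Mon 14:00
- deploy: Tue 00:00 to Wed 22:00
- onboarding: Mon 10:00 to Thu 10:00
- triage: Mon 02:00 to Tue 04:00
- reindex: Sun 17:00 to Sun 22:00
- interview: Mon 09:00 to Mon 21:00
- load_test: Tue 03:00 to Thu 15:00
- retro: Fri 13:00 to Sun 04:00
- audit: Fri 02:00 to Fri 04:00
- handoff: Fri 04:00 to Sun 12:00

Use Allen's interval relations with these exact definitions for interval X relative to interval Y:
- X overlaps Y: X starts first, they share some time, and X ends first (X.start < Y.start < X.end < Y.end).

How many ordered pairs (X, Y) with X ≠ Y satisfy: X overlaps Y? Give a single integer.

18

Checking all 156 ordered pairs for relation 'overlaps'; matching pairs in alphabetical order:
(deploy, load_test): deploy overlaps load_test ✓
(deploy, planning): deploy overlaps planning ✓
(deploy, soundcheck): deploy overlaps soundcheck ✓
(interview, onboarding): interview overlaps onboarding ✓
(load_test, planning): load_test overlaps planning ✓
(load_test, soundcheck): load_test overlaps soundcheck ✓
(onboarding, load_test): onboarding overlaps load_test ✓
(onboarding, planning): onboarding overlaps planning ✓
(onboarding, soundcheck): onboarding overlaps soundcheck ✓
(planning, handoff): planning overlaps handoff ✓
(planning, retro): planning overlaps retro ✓
(snapshot, onboarding): snapshot overlaps onboarding ✓
(soundcheck, handoff): soundcheck overlaps handoff ✓
(soundcheck, planning): soundcheck overlaps planning ✓
(soundcheck, retro): soundcheck overlaps retro ✓
(triage, deploy): triage overlaps deploy ✓
(triage, load_test): triage overlaps load_test ✓
(triage, onboarding): triage overlaps onboarding ✓
Count: 18.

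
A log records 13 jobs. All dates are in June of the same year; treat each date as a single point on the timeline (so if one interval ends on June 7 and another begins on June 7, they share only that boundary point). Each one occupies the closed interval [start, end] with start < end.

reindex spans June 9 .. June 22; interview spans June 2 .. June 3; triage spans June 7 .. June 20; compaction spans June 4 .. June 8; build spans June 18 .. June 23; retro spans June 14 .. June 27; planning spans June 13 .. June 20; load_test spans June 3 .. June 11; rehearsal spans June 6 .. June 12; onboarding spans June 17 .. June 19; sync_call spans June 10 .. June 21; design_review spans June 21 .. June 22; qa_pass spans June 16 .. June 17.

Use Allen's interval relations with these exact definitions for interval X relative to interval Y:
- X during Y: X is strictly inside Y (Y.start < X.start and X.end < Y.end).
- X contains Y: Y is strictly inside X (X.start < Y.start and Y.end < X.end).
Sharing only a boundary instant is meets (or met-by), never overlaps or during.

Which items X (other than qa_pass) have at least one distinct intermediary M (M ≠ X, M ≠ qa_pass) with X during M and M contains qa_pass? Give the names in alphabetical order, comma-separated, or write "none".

Target qa_pass = [June 16, June 17].
Intermediaries M with M contains qa_pass: planning, reindex, retro, sync_call, triage.
Via planning — items with X during planning: onboarding.
Via reindex — items with X during reindex: onboarding, planning, sync_call.
Via retro — items with X during retro: build, design_review, onboarding.
Via sync_call — items with X during sync_call: onboarding, planning.
Via triage — items with X during triage: onboarding.
Union: build, design_review, onboarding, planning, sync_call.

build, design_review, onboarding, planning, sync_call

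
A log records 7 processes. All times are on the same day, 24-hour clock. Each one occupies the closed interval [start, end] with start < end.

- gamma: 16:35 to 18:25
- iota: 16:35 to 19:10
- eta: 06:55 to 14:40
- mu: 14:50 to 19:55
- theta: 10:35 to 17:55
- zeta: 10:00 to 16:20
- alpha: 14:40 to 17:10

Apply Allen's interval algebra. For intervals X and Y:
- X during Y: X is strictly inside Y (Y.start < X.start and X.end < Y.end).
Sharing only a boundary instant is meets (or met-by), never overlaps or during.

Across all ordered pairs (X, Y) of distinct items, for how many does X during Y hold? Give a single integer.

3

Checking all 42 ordered pairs for relation 'during'; matching pairs in alphabetical order:
(alpha, theta): alpha during theta ✓
(gamma, mu): gamma during mu ✓
(iota, mu): iota during mu ✓
Count: 3.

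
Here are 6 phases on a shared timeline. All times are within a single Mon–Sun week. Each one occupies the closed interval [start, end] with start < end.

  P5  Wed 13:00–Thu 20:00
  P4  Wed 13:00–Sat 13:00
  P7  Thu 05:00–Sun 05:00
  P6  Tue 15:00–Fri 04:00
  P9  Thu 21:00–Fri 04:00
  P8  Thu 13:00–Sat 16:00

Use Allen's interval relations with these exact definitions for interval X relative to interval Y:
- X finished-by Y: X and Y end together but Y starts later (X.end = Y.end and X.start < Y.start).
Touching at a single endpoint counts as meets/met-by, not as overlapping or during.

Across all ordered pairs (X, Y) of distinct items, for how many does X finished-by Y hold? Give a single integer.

Checking all 30 ordered pairs for relation 'finished-by'; matching pairs in alphabetical order:
(P6, P9): P6 finished-by P9 ✓
Count: 1.

1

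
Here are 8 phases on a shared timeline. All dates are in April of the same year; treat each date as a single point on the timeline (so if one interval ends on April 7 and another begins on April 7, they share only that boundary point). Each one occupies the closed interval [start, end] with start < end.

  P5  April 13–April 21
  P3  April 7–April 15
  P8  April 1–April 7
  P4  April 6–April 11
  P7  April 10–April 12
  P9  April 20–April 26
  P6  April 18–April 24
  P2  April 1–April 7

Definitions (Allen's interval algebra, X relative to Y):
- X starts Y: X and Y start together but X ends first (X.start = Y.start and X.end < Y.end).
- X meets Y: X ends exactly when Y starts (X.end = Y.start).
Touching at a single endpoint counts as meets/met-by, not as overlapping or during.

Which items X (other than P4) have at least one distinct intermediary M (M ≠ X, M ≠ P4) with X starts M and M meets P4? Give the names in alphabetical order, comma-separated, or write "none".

none

Target P4 = [April 6, April 11].
Intermediaries M with M meets P4: none.
Union: none.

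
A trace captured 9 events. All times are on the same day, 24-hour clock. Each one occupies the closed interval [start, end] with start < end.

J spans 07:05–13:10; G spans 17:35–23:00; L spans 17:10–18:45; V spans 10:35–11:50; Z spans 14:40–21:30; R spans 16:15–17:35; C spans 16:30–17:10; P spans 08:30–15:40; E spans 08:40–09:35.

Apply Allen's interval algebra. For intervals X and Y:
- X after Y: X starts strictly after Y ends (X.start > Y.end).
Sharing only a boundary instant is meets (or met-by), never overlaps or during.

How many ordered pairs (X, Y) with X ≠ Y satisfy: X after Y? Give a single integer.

Checking all 72 ordered pairs for relation 'after'; matching pairs in alphabetical order:
(C, E): C after E ✓
(C, J): C after J ✓
(C, P): C after P ✓
(C, V): C after V ✓
(G, C): G after C ✓
(G, E): G after E ✓
(G, J): G after J ✓
(G, P): G after P ✓
(G, V): G after V ✓
(L, E): L after E ✓
(L, J): L after J ✓
(L, P): L after P ✓
(L, V): L after V ✓
(R, E): R after E ✓
(R, J): R after J ✓
(R, P): R after P ✓
(R, V): R after V ✓
(V, E): V after E ✓
(Z, E): Z after E ✓
(Z, J): Z after J ✓
(Z, V): Z after V ✓
Count: 21.

21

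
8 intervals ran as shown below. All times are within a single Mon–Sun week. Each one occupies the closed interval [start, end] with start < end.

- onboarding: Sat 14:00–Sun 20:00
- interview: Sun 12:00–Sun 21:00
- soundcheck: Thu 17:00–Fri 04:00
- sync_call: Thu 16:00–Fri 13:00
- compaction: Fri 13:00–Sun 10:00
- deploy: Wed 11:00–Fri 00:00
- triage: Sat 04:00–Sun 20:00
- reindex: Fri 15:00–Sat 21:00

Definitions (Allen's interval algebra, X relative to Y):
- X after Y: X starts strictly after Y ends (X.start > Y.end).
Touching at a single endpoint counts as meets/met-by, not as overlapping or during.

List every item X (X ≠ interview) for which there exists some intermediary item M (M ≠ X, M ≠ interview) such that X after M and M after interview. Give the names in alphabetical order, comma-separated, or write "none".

none

Target interview = [Sun 12:00, Sun 21:00].
Intermediaries M with M after interview: none.
Union: none.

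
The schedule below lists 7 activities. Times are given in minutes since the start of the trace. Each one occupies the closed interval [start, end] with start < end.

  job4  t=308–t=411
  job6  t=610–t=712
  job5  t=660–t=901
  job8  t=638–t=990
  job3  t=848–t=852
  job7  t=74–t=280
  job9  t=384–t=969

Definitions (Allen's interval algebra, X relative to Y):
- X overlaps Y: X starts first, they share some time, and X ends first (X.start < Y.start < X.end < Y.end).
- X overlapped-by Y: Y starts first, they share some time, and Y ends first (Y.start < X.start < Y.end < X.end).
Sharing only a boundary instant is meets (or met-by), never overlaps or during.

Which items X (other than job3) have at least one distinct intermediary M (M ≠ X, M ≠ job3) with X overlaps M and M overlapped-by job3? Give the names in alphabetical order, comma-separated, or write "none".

Target job3 = [t=848, t=852].
Intermediaries M with M overlapped-by job3: none.
Union: none.

none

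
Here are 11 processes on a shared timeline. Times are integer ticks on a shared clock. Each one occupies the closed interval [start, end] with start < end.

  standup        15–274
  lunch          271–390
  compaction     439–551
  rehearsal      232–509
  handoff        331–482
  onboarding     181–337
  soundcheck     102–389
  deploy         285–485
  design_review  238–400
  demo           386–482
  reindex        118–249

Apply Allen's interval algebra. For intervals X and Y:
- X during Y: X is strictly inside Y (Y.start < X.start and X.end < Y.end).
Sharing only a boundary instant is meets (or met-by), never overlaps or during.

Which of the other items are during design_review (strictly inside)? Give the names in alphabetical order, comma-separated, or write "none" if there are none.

Target design_review = [238, 400].
compaction [439, 551] → after → no.
demo [386, 482] → overlapped-by → no.
deploy [285, 485] → overlapped-by → no.
handoff [331, 482] → overlapped-by → no.
lunch [271, 390] → during → yes.
onboarding [181, 337] → overlaps → no.
rehearsal [232, 509] → contains → no.
reindex [118, 249] → overlaps → no.
soundcheck [102, 389] → overlaps → no.
standup [15, 274] → overlaps → no.
Result: lunch.

lunch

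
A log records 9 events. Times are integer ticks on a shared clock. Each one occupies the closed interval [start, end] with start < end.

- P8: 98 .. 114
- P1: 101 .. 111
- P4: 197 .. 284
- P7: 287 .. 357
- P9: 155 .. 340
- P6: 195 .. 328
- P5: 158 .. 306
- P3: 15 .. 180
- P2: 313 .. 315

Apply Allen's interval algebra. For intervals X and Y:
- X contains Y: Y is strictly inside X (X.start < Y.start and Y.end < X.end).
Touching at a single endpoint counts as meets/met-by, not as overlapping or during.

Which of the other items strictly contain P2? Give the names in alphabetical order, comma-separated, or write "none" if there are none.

P6, P7, P9

Target P2 = [313, 315].
P1 [101, 111] → before → no.
P3 [15, 180] → before → no.
P4 [197, 284] → before → no.
P5 [158, 306] → before → no.
P6 [195, 328] → contains → yes.
P7 [287, 357] → contains → yes.
P8 [98, 114] → before → no.
P9 [155, 340] → contains → yes.
Result: P6, P7, P9.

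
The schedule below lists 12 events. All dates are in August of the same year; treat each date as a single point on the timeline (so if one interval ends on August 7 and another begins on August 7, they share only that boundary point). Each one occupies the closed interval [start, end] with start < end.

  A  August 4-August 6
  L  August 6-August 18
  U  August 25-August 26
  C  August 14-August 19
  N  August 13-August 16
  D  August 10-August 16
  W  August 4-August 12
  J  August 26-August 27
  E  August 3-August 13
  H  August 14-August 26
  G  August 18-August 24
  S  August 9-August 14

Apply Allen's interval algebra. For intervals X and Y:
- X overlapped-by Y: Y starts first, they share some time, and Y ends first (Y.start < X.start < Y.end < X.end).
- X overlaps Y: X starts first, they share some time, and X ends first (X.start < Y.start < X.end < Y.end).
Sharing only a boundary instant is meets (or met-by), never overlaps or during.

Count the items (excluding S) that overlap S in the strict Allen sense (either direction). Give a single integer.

Target S = [August 9, August 14].
A [August 4, August 6] → before → no.
C [August 14, August 19] → met-by → no.
D [August 10, August 16] → overlapped-by → counts.
E [August 3, August 13] → overlaps → counts.
G [August 18, August 24] → after → no.
H [August 14, August 26] → met-by → no.
J [August 26, August 27] → after → no.
L [August 6, August 18] → contains → no.
N [August 13, August 16] → overlapped-by → counts.
U [August 25, August 26] → after → no.
W [August 4, August 12] → overlaps → counts.
Total: 4.

4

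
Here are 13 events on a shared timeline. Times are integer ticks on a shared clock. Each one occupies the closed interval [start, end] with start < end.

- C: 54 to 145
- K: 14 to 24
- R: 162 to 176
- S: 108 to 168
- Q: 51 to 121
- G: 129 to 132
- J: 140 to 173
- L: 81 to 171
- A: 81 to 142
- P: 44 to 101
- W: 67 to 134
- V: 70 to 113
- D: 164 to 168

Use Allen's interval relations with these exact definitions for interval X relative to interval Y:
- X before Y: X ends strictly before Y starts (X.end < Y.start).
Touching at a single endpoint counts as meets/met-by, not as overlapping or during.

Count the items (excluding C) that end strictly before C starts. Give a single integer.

1

Target C = [54, 145].
A [81, 142] → during → no.
D [164, 168] → after → no.
G [129, 132] → during → no.
J [140, 173] → overlapped-by → no.
K [14, 24] → before → counts.
L [81, 171] → overlapped-by → no.
P [44, 101] → overlaps → no.
Q [51, 121] → overlaps → no.
R [162, 176] → after → no.
S [108, 168] → overlapped-by → no.
V [70, 113] → during → no.
W [67, 134] → during → no.
Total: 1.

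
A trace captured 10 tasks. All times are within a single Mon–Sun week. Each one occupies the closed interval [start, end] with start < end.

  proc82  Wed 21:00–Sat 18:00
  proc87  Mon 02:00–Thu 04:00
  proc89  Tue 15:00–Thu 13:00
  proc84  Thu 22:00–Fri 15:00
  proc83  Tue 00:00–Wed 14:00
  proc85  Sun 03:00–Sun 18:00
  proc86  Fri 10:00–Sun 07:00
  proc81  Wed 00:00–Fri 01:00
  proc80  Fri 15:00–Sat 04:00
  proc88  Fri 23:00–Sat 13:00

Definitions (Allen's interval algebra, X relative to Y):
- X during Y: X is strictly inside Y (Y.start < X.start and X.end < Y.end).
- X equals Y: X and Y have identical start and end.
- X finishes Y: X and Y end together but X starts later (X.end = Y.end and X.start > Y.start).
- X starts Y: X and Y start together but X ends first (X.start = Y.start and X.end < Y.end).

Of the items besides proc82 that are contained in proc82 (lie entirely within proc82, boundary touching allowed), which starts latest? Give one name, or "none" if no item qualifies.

proc88

Target proc82 = [Wed 21:00, Sat 18:00].
proc80 [Fri 15:00, Sat 04:00] → during → candidate.
proc81 [Wed 00:00, Fri 01:00] → overlaps → excluded.
proc83 [Tue 00:00, Wed 14:00] → before → excluded.
proc84 [Thu 22:00, Fri 15:00] → during → candidate.
proc85 [Sun 03:00, Sun 18:00] → after → excluded.
proc86 [Fri 10:00, Sun 07:00] → overlapped-by → excluded.
proc87 [Mon 02:00, Thu 04:00] → overlaps → excluded.
proc88 [Fri 23:00, Sat 13:00] → during → candidate.
proc89 [Tue 15:00, Thu 13:00] → overlaps → excluded.
Among candidates, latest start is Fri 23:00 → proc88.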